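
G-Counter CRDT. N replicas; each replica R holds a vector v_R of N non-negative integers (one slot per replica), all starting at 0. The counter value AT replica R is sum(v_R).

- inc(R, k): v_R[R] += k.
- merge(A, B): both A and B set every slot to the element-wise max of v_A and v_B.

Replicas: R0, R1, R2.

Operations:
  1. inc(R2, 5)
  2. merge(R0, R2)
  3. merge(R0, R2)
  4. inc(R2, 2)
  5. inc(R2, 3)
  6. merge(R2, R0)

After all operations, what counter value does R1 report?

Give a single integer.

Op 1: inc R2 by 5 -> R2=(0,0,5) value=5
Op 2: merge R0<->R2 -> R0=(0,0,5) R2=(0,0,5)
Op 3: merge R0<->R2 -> R0=(0,0,5) R2=(0,0,5)
Op 4: inc R2 by 2 -> R2=(0,0,7) value=7
Op 5: inc R2 by 3 -> R2=(0,0,10) value=10
Op 6: merge R2<->R0 -> R2=(0,0,10) R0=(0,0,10)

Answer: 0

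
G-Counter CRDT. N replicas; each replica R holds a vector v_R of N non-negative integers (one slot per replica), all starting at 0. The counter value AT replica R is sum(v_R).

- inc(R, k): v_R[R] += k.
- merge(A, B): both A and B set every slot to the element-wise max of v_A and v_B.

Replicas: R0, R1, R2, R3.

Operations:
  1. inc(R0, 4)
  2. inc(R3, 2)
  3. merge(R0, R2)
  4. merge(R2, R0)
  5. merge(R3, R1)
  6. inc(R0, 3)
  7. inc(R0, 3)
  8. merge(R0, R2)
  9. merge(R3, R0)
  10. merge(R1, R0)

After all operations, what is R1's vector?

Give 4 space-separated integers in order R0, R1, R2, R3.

Op 1: inc R0 by 4 -> R0=(4,0,0,0) value=4
Op 2: inc R3 by 2 -> R3=(0,0,0,2) value=2
Op 3: merge R0<->R2 -> R0=(4,0,0,0) R2=(4,0,0,0)
Op 4: merge R2<->R0 -> R2=(4,0,0,0) R0=(4,0,0,0)
Op 5: merge R3<->R1 -> R3=(0,0,0,2) R1=(0,0,0,2)
Op 6: inc R0 by 3 -> R0=(7,0,0,0) value=7
Op 7: inc R0 by 3 -> R0=(10,0,0,0) value=10
Op 8: merge R0<->R2 -> R0=(10,0,0,0) R2=(10,0,0,0)
Op 9: merge R3<->R0 -> R3=(10,0,0,2) R0=(10,0,0,2)
Op 10: merge R1<->R0 -> R1=(10,0,0,2) R0=(10,0,0,2)

Answer: 10 0 0 2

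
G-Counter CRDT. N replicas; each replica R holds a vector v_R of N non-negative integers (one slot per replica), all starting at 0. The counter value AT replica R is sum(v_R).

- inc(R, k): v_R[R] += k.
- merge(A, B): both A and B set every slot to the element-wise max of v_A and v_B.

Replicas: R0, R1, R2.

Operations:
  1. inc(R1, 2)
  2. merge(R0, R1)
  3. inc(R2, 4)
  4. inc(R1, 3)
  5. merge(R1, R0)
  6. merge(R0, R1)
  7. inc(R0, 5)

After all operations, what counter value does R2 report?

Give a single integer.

Answer: 4

Derivation:
Op 1: inc R1 by 2 -> R1=(0,2,0) value=2
Op 2: merge R0<->R1 -> R0=(0,2,0) R1=(0,2,0)
Op 3: inc R2 by 4 -> R2=(0,0,4) value=4
Op 4: inc R1 by 3 -> R1=(0,5,0) value=5
Op 5: merge R1<->R0 -> R1=(0,5,0) R0=(0,5,0)
Op 6: merge R0<->R1 -> R0=(0,5,0) R1=(0,5,0)
Op 7: inc R0 by 5 -> R0=(5,5,0) value=10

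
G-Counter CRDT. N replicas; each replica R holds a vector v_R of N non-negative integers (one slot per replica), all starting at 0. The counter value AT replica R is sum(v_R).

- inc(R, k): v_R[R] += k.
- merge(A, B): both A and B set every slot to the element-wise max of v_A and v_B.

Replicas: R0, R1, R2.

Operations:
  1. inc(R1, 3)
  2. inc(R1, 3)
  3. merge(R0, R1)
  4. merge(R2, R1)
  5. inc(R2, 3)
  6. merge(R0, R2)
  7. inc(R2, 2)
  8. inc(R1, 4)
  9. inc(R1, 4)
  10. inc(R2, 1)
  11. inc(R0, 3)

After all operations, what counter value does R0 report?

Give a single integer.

Op 1: inc R1 by 3 -> R1=(0,3,0) value=3
Op 2: inc R1 by 3 -> R1=(0,6,0) value=6
Op 3: merge R0<->R1 -> R0=(0,6,0) R1=(0,6,0)
Op 4: merge R2<->R1 -> R2=(0,6,0) R1=(0,6,0)
Op 5: inc R2 by 3 -> R2=(0,6,3) value=9
Op 6: merge R0<->R2 -> R0=(0,6,3) R2=(0,6,3)
Op 7: inc R2 by 2 -> R2=(0,6,5) value=11
Op 8: inc R1 by 4 -> R1=(0,10,0) value=10
Op 9: inc R1 by 4 -> R1=(0,14,0) value=14
Op 10: inc R2 by 1 -> R2=(0,6,6) value=12
Op 11: inc R0 by 3 -> R0=(3,6,3) value=12

Answer: 12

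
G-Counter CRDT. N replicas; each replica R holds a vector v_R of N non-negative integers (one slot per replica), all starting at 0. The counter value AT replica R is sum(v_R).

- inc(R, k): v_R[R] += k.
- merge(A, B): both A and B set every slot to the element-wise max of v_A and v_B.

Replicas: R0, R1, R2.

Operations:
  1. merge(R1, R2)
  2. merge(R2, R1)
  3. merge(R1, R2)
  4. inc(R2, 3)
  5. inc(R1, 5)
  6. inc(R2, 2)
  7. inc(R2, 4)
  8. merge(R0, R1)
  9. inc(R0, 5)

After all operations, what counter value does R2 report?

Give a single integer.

Answer: 9

Derivation:
Op 1: merge R1<->R2 -> R1=(0,0,0) R2=(0,0,0)
Op 2: merge R2<->R1 -> R2=(0,0,0) R1=(0,0,0)
Op 3: merge R1<->R2 -> R1=(0,0,0) R2=(0,0,0)
Op 4: inc R2 by 3 -> R2=(0,0,3) value=3
Op 5: inc R1 by 5 -> R1=(0,5,0) value=5
Op 6: inc R2 by 2 -> R2=(0,0,5) value=5
Op 7: inc R2 by 4 -> R2=(0,0,9) value=9
Op 8: merge R0<->R1 -> R0=(0,5,0) R1=(0,5,0)
Op 9: inc R0 by 5 -> R0=(5,5,0) value=10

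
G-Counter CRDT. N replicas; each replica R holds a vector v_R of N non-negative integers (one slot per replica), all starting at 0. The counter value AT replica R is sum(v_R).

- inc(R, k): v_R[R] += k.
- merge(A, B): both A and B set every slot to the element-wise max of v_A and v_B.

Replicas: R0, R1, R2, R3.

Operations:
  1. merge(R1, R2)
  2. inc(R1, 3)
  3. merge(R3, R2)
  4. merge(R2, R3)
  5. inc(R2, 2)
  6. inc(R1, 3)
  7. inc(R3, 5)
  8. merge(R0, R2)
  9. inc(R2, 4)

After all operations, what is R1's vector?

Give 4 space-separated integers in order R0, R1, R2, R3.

Op 1: merge R1<->R2 -> R1=(0,0,0,0) R2=(0,0,0,0)
Op 2: inc R1 by 3 -> R1=(0,3,0,0) value=3
Op 3: merge R3<->R2 -> R3=(0,0,0,0) R2=(0,0,0,0)
Op 4: merge R2<->R3 -> R2=(0,0,0,0) R3=(0,0,0,0)
Op 5: inc R2 by 2 -> R2=(0,0,2,0) value=2
Op 6: inc R1 by 3 -> R1=(0,6,0,0) value=6
Op 7: inc R3 by 5 -> R3=(0,0,0,5) value=5
Op 8: merge R0<->R2 -> R0=(0,0,2,0) R2=(0,0,2,0)
Op 9: inc R2 by 4 -> R2=(0,0,6,0) value=6

Answer: 0 6 0 0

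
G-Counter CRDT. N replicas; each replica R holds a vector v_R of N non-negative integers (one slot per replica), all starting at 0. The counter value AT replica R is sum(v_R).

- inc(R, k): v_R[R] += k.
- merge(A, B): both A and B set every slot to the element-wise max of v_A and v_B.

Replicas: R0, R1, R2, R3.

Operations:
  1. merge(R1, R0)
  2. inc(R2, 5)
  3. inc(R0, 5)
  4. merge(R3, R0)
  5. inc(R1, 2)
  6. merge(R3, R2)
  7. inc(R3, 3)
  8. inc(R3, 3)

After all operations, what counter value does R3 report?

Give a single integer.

Answer: 16

Derivation:
Op 1: merge R1<->R0 -> R1=(0,0,0,0) R0=(0,0,0,0)
Op 2: inc R2 by 5 -> R2=(0,0,5,0) value=5
Op 3: inc R0 by 5 -> R0=(5,0,0,0) value=5
Op 4: merge R3<->R0 -> R3=(5,0,0,0) R0=(5,0,0,0)
Op 5: inc R1 by 2 -> R1=(0,2,0,0) value=2
Op 6: merge R3<->R2 -> R3=(5,0,5,0) R2=(5,0,5,0)
Op 7: inc R3 by 3 -> R3=(5,0,5,3) value=13
Op 8: inc R3 by 3 -> R3=(5,0,5,6) value=16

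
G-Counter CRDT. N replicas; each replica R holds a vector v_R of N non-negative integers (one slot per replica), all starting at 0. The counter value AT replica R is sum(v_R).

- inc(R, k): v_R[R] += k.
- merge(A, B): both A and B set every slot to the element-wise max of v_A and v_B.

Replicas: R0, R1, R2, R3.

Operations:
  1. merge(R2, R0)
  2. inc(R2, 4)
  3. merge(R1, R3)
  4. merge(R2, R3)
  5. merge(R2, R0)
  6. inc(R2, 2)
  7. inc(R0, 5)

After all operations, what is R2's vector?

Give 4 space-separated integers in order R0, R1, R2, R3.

Answer: 0 0 6 0

Derivation:
Op 1: merge R2<->R0 -> R2=(0,0,0,0) R0=(0,0,0,0)
Op 2: inc R2 by 4 -> R2=(0,0,4,0) value=4
Op 3: merge R1<->R3 -> R1=(0,0,0,0) R3=(0,0,0,0)
Op 4: merge R2<->R3 -> R2=(0,0,4,0) R3=(0,0,4,0)
Op 5: merge R2<->R0 -> R2=(0,0,4,0) R0=(0,0,4,0)
Op 6: inc R2 by 2 -> R2=(0,0,6,0) value=6
Op 7: inc R0 by 5 -> R0=(5,0,4,0) value=9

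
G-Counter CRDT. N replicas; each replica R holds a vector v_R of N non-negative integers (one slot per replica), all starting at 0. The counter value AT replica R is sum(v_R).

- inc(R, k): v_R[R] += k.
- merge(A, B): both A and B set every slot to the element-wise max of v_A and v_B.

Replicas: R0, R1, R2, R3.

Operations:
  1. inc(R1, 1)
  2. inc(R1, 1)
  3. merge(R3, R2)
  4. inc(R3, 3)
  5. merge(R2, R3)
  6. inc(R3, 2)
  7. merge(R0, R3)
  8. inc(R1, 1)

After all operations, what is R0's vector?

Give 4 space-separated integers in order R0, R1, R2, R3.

Answer: 0 0 0 5

Derivation:
Op 1: inc R1 by 1 -> R1=(0,1,0,0) value=1
Op 2: inc R1 by 1 -> R1=(0,2,0,0) value=2
Op 3: merge R3<->R2 -> R3=(0,0,0,0) R2=(0,0,0,0)
Op 4: inc R3 by 3 -> R3=(0,0,0,3) value=3
Op 5: merge R2<->R3 -> R2=(0,0,0,3) R3=(0,0,0,3)
Op 6: inc R3 by 2 -> R3=(0,0,0,5) value=5
Op 7: merge R0<->R3 -> R0=(0,0,0,5) R3=(0,0,0,5)
Op 8: inc R1 by 1 -> R1=(0,3,0,0) value=3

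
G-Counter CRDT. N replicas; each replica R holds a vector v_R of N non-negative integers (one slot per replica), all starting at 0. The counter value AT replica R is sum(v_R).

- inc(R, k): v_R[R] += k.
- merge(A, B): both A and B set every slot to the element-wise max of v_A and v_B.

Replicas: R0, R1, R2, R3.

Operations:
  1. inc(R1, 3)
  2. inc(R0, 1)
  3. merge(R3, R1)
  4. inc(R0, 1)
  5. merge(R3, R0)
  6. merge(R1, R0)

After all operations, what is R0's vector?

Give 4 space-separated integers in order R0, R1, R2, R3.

Answer: 2 3 0 0

Derivation:
Op 1: inc R1 by 3 -> R1=(0,3,0,0) value=3
Op 2: inc R0 by 1 -> R0=(1,0,0,0) value=1
Op 3: merge R3<->R1 -> R3=(0,3,0,0) R1=(0,3,0,0)
Op 4: inc R0 by 1 -> R0=(2,0,0,0) value=2
Op 5: merge R3<->R0 -> R3=(2,3,0,0) R0=(2,3,0,0)
Op 6: merge R1<->R0 -> R1=(2,3,0,0) R0=(2,3,0,0)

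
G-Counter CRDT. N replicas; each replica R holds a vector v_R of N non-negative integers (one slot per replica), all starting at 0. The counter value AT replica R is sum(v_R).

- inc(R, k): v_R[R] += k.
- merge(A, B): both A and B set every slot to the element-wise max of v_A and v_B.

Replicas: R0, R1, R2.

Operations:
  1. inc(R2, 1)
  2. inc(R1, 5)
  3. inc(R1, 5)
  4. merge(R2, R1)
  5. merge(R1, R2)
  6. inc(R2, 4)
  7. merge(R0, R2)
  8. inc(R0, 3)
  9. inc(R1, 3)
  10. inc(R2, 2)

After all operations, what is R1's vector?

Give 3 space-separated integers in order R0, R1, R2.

Op 1: inc R2 by 1 -> R2=(0,0,1) value=1
Op 2: inc R1 by 5 -> R1=(0,5,0) value=5
Op 3: inc R1 by 5 -> R1=(0,10,0) value=10
Op 4: merge R2<->R1 -> R2=(0,10,1) R1=(0,10,1)
Op 5: merge R1<->R2 -> R1=(0,10,1) R2=(0,10,1)
Op 6: inc R2 by 4 -> R2=(0,10,5) value=15
Op 7: merge R0<->R2 -> R0=(0,10,5) R2=(0,10,5)
Op 8: inc R0 by 3 -> R0=(3,10,5) value=18
Op 9: inc R1 by 3 -> R1=(0,13,1) value=14
Op 10: inc R2 by 2 -> R2=(0,10,7) value=17

Answer: 0 13 1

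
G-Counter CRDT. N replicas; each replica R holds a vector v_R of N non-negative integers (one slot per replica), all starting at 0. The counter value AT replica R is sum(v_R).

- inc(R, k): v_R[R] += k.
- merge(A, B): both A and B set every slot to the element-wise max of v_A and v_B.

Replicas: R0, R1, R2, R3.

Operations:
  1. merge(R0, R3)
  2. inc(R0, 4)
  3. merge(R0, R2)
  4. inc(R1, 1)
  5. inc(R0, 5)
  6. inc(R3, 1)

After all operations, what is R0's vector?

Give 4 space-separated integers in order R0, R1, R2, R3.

Op 1: merge R0<->R3 -> R0=(0,0,0,0) R3=(0,0,0,0)
Op 2: inc R0 by 4 -> R0=(4,0,0,0) value=4
Op 3: merge R0<->R2 -> R0=(4,0,0,0) R2=(4,0,0,0)
Op 4: inc R1 by 1 -> R1=(0,1,0,0) value=1
Op 5: inc R0 by 5 -> R0=(9,0,0,0) value=9
Op 6: inc R3 by 1 -> R3=(0,0,0,1) value=1

Answer: 9 0 0 0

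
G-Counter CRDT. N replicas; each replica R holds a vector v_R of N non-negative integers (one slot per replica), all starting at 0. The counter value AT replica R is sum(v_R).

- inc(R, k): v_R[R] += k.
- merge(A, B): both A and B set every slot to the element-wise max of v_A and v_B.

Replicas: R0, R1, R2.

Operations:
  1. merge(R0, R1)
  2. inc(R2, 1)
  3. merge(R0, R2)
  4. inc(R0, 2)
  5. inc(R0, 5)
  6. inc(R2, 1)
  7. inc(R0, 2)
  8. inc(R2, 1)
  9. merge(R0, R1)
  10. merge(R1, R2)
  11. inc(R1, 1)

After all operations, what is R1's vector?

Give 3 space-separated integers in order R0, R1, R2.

Answer: 9 1 3

Derivation:
Op 1: merge R0<->R1 -> R0=(0,0,0) R1=(0,0,0)
Op 2: inc R2 by 1 -> R2=(0,0,1) value=1
Op 3: merge R0<->R2 -> R0=(0,0,1) R2=(0,0,1)
Op 4: inc R0 by 2 -> R0=(2,0,1) value=3
Op 5: inc R0 by 5 -> R0=(7,0,1) value=8
Op 6: inc R2 by 1 -> R2=(0,0,2) value=2
Op 7: inc R0 by 2 -> R0=(9,0,1) value=10
Op 8: inc R2 by 1 -> R2=(0,0,3) value=3
Op 9: merge R0<->R1 -> R0=(9,0,1) R1=(9,0,1)
Op 10: merge R1<->R2 -> R1=(9,0,3) R2=(9,0,3)
Op 11: inc R1 by 1 -> R1=(9,1,3) value=13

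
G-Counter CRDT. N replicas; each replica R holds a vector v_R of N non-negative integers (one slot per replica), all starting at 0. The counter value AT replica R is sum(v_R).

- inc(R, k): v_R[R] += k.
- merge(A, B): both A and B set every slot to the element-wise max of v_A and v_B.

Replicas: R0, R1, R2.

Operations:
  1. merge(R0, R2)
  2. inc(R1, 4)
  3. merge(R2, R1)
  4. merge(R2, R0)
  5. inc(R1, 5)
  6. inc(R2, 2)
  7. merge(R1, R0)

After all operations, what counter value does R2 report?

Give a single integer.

Op 1: merge R0<->R2 -> R0=(0,0,0) R2=(0,0,0)
Op 2: inc R1 by 4 -> R1=(0,4,0) value=4
Op 3: merge R2<->R1 -> R2=(0,4,0) R1=(0,4,0)
Op 4: merge R2<->R0 -> R2=(0,4,0) R0=(0,4,0)
Op 5: inc R1 by 5 -> R1=(0,9,0) value=9
Op 6: inc R2 by 2 -> R2=(0,4,2) value=6
Op 7: merge R1<->R0 -> R1=(0,9,0) R0=(0,9,0)

Answer: 6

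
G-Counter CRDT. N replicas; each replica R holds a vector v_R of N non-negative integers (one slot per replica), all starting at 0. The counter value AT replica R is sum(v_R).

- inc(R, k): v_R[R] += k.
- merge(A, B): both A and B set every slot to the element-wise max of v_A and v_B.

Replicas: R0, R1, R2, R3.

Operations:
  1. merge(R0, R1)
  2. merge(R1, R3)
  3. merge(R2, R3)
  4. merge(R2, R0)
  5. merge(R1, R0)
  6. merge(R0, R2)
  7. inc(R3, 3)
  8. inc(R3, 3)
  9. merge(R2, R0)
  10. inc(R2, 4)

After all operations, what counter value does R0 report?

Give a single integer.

Op 1: merge R0<->R1 -> R0=(0,0,0,0) R1=(0,0,0,0)
Op 2: merge R1<->R3 -> R1=(0,0,0,0) R3=(0,0,0,0)
Op 3: merge R2<->R3 -> R2=(0,0,0,0) R3=(0,0,0,0)
Op 4: merge R2<->R0 -> R2=(0,0,0,0) R0=(0,0,0,0)
Op 5: merge R1<->R0 -> R1=(0,0,0,0) R0=(0,0,0,0)
Op 6: merge R0<->R2 -> R0=(0,0,0,0) R2=(0,0,0,0)
Op 7: inc R3 by 3 -> R3=(0,0,0,3) value=3
Op 8: inc R3 by 3 -> R3=(0,0,0,6) value=6
Op 9: merge R2<->R0 -> R2=(0,0,0,0) R0=(0,0,0,0)
Op 10: inc R2 by 4 -> R2=(0,0,4,0) value=4

Answer: 0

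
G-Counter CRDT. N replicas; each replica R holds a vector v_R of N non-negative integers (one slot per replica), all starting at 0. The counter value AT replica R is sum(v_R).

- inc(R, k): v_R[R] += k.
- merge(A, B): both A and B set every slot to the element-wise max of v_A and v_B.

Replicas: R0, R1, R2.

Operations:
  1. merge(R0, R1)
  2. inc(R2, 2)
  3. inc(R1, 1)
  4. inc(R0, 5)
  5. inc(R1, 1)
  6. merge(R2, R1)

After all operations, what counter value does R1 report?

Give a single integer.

Op 1: merge R0<->R1 -> R0=(0,0,0) R1=(0,0,0)
Op 2: inc R2 by 2 -> R2=(0,0,2) value=2
Op 3: inc R1 by 1 -> R1=(0,1,0) value=1
Op 4: inc R0 by 5 -> R0=(5,0,0) value=5
Op 5: inc R1 by 1 -> R1=(0,2,0) value=2
Op 6: merge R2<->R1 -> R2=(0,2,2) R1=(0,2,2)

Answer: 4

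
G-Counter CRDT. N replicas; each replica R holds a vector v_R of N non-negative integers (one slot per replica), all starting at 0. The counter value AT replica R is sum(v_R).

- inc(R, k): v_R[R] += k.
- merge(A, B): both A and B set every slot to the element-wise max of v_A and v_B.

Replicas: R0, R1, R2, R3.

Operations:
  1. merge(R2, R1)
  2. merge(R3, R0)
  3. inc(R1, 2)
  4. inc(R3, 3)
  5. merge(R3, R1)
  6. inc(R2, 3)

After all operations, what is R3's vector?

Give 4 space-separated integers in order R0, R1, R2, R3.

Answer: 0 2 0 3

Derivation:
Op 1: merge R2<->R1 -> R2=(0,0,0,0) R1=(0,0,0,0)
Op 2: merge R3<->R0 -> R3=(0,0,0,0) R0=(0,0,0,0)
Op 3: inc R1 by 2 -> R1=(0,2,0,0) value=2
Op 4: inc R3 by 3 -> R3=(0,0,0,3) value=3
Op 5: merge R3<->R1 -> R3=(0,2,0,3) R1=(0,2,0,3)
Op 6: inc R2 by 3 -> R2=(0,0,3,0) value=3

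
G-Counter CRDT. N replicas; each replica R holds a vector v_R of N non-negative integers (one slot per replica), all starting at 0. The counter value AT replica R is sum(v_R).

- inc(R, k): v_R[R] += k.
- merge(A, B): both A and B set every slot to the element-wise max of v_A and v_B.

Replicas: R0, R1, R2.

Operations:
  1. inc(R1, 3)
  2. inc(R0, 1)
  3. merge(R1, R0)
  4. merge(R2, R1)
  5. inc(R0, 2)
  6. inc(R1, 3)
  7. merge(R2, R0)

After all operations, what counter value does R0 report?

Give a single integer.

Op 1: inc R1 by 3 -> R1=(0,3,0) value=3
Op 2: inc R0 by 1 -> R0=(1,0,0) value=1
Op 3: merge R1<->R0 -> R1=(1,3,0) R0=(1,3,0)
Op 4: merge R2<->R1 -> R2=(1,3,0) R1=(1,3,0)
Op 5: inc R0 by 2 -> R0=(3,3,0) value=6
Op 6: inc R1 by 3 -> R1=(1,6,0) value=7
Op 7: merge R2<->R0 -> R2=(3,3,0) R0=(3,3,0)

Answer: 6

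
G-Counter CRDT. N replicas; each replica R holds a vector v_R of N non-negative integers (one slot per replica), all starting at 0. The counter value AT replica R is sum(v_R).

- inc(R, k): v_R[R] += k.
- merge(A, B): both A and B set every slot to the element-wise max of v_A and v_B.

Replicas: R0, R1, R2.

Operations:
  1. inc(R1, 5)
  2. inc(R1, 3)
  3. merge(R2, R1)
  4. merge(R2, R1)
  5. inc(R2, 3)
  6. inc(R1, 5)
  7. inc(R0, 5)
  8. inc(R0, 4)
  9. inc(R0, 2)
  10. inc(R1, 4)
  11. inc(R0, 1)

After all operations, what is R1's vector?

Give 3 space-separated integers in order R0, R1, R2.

Answer: 0 17 0

Derivation:
Op 1: inc R1 by 5 -> R1=(0,5,0) value=5
Op 2: inc R1 by 3 -> R1=(0,8,0) value=8
Op 3: merge R2<->R1 -> R2=(0,8,0) R1=(0,8,0)
Op 4: merge R2<->R1 -> R2=(0,8,0) R1=(0,8,0)
Op 5: inc R2 by 3 -> R2=(0,8,3) value=11
Op 6: inc R1 by 5 -> R1=(0,13,0) value=13
Op 7: inc R0 by 5 -> R0=(5,0,0) value=5
Op 8: inc R0 by 4 -> R0=(9,0,0) value=9
Op 9: inc R0 by 2 -> R0=(11,0,0) value=11
Op 10: inc R1 by 4 -> R1=(0,17,0) value=17
Op 11: inc R0 by 1 -> R0=(12,0,0) value=12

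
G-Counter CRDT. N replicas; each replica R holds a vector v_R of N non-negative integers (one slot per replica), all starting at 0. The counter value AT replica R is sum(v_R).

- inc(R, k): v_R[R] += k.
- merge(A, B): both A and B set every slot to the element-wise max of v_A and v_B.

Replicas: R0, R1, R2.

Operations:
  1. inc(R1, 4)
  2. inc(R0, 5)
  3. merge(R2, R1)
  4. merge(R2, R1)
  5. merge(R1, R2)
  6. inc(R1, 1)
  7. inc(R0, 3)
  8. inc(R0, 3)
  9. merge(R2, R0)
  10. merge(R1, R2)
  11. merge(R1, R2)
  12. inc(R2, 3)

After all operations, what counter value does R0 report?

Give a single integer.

Op 1: inc R1 by 4 -> R1=(0,4,0) value=4
Op 2: inc R0 by 5 -> R0=(5,0,0) value=5
Op 3: merge R2<->R1 -> R2=(0,4,0) R1=(0,4,0)
Op 4: merge R2<->R1 -> R2=(0,4,0) R1=(0,4,0)
Op 5: merge R1<->R2 -> R1=(0,4,0) R2=(0,4,0)
Op 6: inc R1 by 1 -> R1=(0,5,0) value=5
Op 7: inc R0 by 3 -> R0=(8,0,0) value=8
Op 8: inc R0 by 3 -> R0=(11,0,0) value=11
Op 9: merge R2<->R0 -> R2=(11,4,0) R0=(11,4,0)
Op 10: merge R1<->R2 -> R1=(11,5,0) R2=(11,5,0)
Op 11: merge R1<->R2 -> R1=(11,5,0) R2=(11,5,0)
Op 12: inc R2 by 3 -> R2=(11,5,3) value=19

Answer: 15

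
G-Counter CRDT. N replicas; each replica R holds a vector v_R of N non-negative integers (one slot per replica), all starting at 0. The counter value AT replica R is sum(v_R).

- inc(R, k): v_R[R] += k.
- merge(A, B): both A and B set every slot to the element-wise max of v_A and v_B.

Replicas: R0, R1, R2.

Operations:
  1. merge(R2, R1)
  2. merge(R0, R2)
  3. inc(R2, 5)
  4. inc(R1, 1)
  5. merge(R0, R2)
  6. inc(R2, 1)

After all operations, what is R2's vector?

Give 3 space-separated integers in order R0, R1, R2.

Answer: 0 0 6

Derivation:
Op 1: merge R2<->R1 -> R2=(0,0,0) R1=(0,0,0)
Op 2: merge R0<->R2 -> R0=(0,0,0) R2=(0,0,0)
Op 3: inc R2 by 5 -> R2=(0,0,5) value=5
Op 4: inc R1 by 1 -> R1=(0,1,0) value=1
Op 5: merge R0<->R2 -> R0=(0,0,5) R2=(0,0,5)
Op 6: inc R2 by 1 -> R2=(0,0,6) value=6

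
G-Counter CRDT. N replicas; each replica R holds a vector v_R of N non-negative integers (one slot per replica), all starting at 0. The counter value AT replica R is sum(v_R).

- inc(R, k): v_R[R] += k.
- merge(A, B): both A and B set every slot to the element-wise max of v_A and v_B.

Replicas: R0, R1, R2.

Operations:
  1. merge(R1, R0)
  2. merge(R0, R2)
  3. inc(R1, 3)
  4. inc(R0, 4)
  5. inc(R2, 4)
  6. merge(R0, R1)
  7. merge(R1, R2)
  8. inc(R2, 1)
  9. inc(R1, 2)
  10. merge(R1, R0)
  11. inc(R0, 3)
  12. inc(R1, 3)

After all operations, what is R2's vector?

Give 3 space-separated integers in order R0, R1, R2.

Op 1: merge R1<->R0 -> R1=(0,0,0) R0=(0,0,0)
Op 2: merge R0<->R2 -> R0=(0,0,0) R2=(0,0,0)
Op 3: inc R1 by 3 -> R1=(0,3,0) value=3
Op 4: inc R0 by 4 -> R0=(4,0,0) value=4
Op 5: inc R2 by 4 -> R2=(0,0,4) value=4
Op 6: merge R0<->R1 -> R0=(4,3,0) R1=(4,3,0)
Op 7: merge R1<->R2 -> R1=(4,3,4) R2=(4,3,4)
Op 8: inc R2 by 1 -> R2=(4,3,5) value=12
Op 9: inc R1 by 2 -> R1=(4,5,4) value=13
Op 10: merge R1<->R0 -> R1=(4,5,4) R0=(4,5,4)
Op 11: inc R0 by 3 -> R0=(7,5,4) value=16
Op 12: inc R1 by 3 -> R1=(4,8,4) value=16

Answer: 4 3 5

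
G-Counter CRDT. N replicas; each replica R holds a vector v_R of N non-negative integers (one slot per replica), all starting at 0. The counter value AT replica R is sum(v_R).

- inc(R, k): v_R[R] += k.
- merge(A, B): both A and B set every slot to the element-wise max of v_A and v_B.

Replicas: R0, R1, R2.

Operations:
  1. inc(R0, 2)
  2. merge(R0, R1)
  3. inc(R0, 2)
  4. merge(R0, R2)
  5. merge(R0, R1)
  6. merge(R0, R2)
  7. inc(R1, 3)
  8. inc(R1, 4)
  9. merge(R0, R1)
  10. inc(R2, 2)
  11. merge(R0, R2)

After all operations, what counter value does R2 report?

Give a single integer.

Answer: 13

Derivation:
Op 1: inc R0 by 2 -> R0=(2,0,0) value=2
Op 2: merge R0<->R1 -> R0=(2,0,0) R1=(2,0,0)
Op 3: inc R0 by 2 -> R0=(4,0,0) value=4
Op 4: merge R0<->R2 -> R0=(4,0,0) R2=(4,0,0)
Op 5: merge R0<->R1 -> R0=(4,0,0) R1=(4,0,0)
Op 6: merge R0<->R2 -> R0=(4,0,0) R2=(4,0,0)
Op 7: inc R1 by 3 -> R1=(4,3,0) value=7
Op 8: inc R1 by 4 -> R1=(4,7,0) value=11
Op 9: merge R0<->R1 -> R0=(4,7,0) R1=(4,7,0)
Op 10: inc R2 by 2 -> R2=(4,0,2) value=6
Op 11: merge R0<->R2 -> R0=(4,7,2) R2=(4,7,2)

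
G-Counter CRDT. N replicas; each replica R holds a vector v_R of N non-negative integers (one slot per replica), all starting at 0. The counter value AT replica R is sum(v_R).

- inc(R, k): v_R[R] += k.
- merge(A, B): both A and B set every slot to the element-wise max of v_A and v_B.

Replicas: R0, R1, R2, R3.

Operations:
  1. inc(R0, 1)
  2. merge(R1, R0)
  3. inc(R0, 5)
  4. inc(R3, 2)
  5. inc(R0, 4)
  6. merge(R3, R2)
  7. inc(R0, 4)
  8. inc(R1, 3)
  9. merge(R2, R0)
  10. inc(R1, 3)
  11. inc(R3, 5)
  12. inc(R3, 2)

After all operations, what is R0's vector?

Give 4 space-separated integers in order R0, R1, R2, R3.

Answer: 14 0 0 2

Derivation:
Op 1: inc R0 by 1 -> R0=(1,0,0,0) value=1
Op 2: merge R1<->R0 -> R1=(1,0,0,0) R0=(1,0,0,0)
Op 3: inc R0 by 5 -> R0=(6,0,0,0) value=6
Op 4: inc R3 by 2 -> R3=(0,0,0,2) value=2
Op 5: inc R0 by 4 -> R0=(10,0,0,0) value=10
Op 6: merge R3<->R2 -> R3=(0,0,0,2) R2=(0,0,0,2)
Op 7: inc R0 by 4 -> R0=(14,0,0,0) value=14
Op 8: inc R1 by 3 -> R1=(1,3,0,0) value=4
Op 9: merge R2<->R0 -> R2=(14,0,0,2) R0=(14,0,0,2)
Op 10: inc R1 by 3 -> R1=(1,6,0,0) value=7
Op 11: inc R3 by 5 -> R3=(0,0,0,7) value=7
Op 12: inc R3 by 2 -> R3=(0,0,0,9) value=9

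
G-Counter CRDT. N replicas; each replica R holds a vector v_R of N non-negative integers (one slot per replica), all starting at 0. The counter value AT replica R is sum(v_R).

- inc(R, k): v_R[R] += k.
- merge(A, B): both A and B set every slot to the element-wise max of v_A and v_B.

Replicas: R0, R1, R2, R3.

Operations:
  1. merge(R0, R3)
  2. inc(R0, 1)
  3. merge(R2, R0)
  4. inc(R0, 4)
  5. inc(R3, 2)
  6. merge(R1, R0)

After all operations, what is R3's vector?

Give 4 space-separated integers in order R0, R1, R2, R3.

Op 1: merge R0<->R3 -> R0=(0,0,0,0) R3=(0,0,0,0)
Op 2: inc R0 by 1 -> R0=(1,0,0,0) value=1
Op 3: merge R2<->R0 -> R2=(1,0,0,0) R0=(1,0,0,0)
Op 4: inc R0 by 4 -> R0=(5,0,0,0) value=5
Op 5: inc R3 by 2 -> R3=(0,0,0,2) value=2
Op 6: merge R1<->R0 -> R1=(5,0,0,0) R0=(5,0,0,0)

Answer: 0 0 0 2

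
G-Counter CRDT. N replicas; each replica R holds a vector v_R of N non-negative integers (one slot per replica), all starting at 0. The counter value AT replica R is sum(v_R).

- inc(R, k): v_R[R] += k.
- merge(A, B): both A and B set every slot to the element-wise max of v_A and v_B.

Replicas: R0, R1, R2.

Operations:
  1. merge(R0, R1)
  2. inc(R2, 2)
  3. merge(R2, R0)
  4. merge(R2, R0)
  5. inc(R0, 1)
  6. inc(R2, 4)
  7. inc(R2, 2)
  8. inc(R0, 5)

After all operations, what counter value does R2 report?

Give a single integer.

Answer: 8

Derivation:
Op 1: merge R0<->R1 -> R0=(0,0,0) R1=(0,0,0)
Op 2: inc R2 by 2 -> R2=(0,0,2) value=2
Op 3: merge R2<->R0 -> R2=(0,0,2) R0=(0,0,2)
Op 4: merge R2<->R0 -> R2=(0,0,2) R0=(0,0,2)
Op 5: inc R0 by 1 -> R0=(1,0,2) value=3
Op 6: inc R2 by 4 -> R2=(0,0,6) value=6
Op 7: inc R2 by 2 -> R2=(0,0,8) value=8
Op 8: inc R0 by 5 -> R0=(6,0,2) value=8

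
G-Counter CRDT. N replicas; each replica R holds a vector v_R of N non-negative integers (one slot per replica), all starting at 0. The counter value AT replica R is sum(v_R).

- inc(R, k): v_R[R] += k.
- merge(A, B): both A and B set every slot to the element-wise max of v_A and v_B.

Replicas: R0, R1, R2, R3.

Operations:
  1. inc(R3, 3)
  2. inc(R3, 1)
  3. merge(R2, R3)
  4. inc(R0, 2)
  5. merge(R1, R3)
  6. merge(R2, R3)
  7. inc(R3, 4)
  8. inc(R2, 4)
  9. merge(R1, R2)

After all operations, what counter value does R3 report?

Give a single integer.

Op 1: inc R3 by 3 -> R3=(0,0,0,3) value=3
Op 2: inc R3 by 1 -> R3=(0,0,0,4) value=4
Op 3: merge R2<->R3 -> R2=(0,0,0,4) R3=(0,0,0,4)
Op 4: inc R0 by 2 -> R0=(2,0,0,0) value=2
Op 5: merge R1<->R3 -> R1=(0,0,0,4) R3=(0,0,0,4)
Op 6: merge R2<->R3 -> R2=(0,0,0,4) R3=(0,0,0,4)
Op 7: inc R3 by 4 -> R3=(0,0,0,8) value=8
Op 8: inc R2 by 4 -> R2=(0,0,4,4) value=8
Op 9: merge R1<->R2 -> R1=(0,0,4,4) R2=(0,0,4,4)

Answer: 8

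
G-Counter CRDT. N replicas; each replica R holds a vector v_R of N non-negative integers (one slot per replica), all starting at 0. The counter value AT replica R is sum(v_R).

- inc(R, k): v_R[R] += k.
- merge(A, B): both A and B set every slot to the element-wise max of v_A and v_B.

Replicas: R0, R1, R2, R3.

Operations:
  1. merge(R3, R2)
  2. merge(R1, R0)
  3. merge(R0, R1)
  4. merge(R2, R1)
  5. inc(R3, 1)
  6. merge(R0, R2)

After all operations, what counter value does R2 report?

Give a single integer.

Op 1: merge R3<->R2 -> R3=(0,0,0,0) R2=(0,0,0,0)
Op 2: merge R1<->R0 -> R1=(0,0,0,0) R0=(0,0,0,0)
Op 3: merge R0<->R1 -> R0=(0,0,0,0) R1=(0,0,0,0)
Op 4: merge R2<->R1 -> R2=(0,0,0,0) R1=(0,0,0,0)
Op 5: inc R3 by 1 -> R3=(0,0,0,1) value=1
Op 6: merge R0<->R2 -> R0=(0,0,0,0) R2=(0,0,0,0)

Answer: 0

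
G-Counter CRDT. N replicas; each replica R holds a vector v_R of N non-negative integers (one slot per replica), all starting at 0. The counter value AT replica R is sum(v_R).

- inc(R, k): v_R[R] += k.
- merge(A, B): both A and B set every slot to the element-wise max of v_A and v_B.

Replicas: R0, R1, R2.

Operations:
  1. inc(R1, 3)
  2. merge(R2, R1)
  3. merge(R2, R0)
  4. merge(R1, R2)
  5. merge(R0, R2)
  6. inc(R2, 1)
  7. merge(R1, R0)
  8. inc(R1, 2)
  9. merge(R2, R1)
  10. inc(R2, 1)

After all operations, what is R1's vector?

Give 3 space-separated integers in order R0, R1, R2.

Op 1: inc R1 by 3 -> R1=(0,3,0) value=3
Op 2: merge R2<->R1 -> R2=(0,3,0) R1=(0,3,0)
Op 3: merge R2<->R0 -> R2=(0,3,0) R0=(0,3,0)
Op 4: merge R1<->R2 -> R1=(0,3,0) R2=(0,3,0)
Op 5: merge R0<->R2 -> R0=(0,3,0) R2=(0,3,0)
Op 6: inc R2 by 1 -> R2=(0,3,1) value=4
Op 7: merge R1<->R0 -> R1=(0,3,0) R0=(0,3,0)
Op 8: inc R1 by 2 -> R1=(0,5,0) value=5
Op 9: merge R2<->R1 -> R2=(0,5,1) R1=(0,5,1)
Op 10: inc R2 by 1 -> R2=(0,5,2) value=7

Answer: 0 5 1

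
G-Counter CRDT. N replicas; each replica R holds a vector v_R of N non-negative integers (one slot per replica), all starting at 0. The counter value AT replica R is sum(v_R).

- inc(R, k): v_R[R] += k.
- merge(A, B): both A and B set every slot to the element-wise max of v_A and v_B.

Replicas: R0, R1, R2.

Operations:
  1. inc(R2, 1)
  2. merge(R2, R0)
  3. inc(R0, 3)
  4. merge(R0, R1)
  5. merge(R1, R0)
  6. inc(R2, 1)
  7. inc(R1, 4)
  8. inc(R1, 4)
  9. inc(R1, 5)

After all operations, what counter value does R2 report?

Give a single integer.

Op 1: inc R2 by 1 -> R2=(0,0,1) value=1
Op 2: merge R2<->R0 -> R2=(0,0,1) R0=(0,0,1)
Op 3: inc R0 by 3 -> R0=(3,0,1) value=4
Op 4: merge R0<->R1 -> R0=(3,0,1) R1=(3,0,1)
Op 5: merge R1<->R0 -> R1=(3,0,1) R0=(3,0,1)
Op 6: inc R2 by 1 -> R2=(0,0,2) value=2
Op 7: inc R1 by 4 -> R1=(3,4,1) value=8
Op 8: inc R1 by 4 -> R1=(3,8,1) value=12
Op 9: inc R1 by 5 -> R1=(3,13,1) value=17

Answer: 2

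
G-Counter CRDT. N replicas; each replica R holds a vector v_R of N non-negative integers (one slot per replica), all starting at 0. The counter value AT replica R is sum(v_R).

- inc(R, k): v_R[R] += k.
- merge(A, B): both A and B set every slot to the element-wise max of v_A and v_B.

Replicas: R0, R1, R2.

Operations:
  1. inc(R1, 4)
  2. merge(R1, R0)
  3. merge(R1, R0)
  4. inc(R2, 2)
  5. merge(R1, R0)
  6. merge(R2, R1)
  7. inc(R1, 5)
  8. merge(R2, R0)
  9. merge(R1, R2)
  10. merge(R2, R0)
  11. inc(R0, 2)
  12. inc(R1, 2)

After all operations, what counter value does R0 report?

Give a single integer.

Op 1: inc R1 by 4 -> R1=(0,4,0) value=4
Op 2: merge R1<->R0 -> R1=(0,4,0) R0=(0,4,0)
Op 3: merge R1<->R0 -> R1=(0,4,0) R0=(0,4,0)
Op 4: inc R2 by 2 -> R2=(0,0,2) value=2
Op 5: merge R1<->R0 -> R1=(0,4,0) R0=(0,4,0)
Op 6: merge R2<->R1 -> R2=(0,4,2) R1=(0,4,2)
Op 7: inc R1 by 5 -> R1=(0,9,2) value=11
Op 8: merge R2<->R0 -> R2=(0,4,2) R0=(0,4,2)
Op 9: merge R1<->R2 -> R1=(0,9,2) R2=(0,9,2)
Op 10: merge R2<->R0 -> R2=(0,9,2) R0=(0,9,2)
Op 11: inc R0 by 2 -> R0=(2,9,2) value=13
Op 12: inc R1 by 2 -> R1=(0,11,2) value=13

Answer: 13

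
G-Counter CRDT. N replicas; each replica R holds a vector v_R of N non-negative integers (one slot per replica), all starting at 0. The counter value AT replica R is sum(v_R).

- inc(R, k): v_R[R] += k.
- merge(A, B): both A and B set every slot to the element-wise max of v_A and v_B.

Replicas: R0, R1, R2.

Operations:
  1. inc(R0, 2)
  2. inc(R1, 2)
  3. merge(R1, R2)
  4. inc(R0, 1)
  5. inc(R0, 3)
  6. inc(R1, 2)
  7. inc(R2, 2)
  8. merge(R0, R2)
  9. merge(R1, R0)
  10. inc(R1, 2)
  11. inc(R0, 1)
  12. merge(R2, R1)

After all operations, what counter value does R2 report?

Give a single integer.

Answer: 14

Derivation:
Op 1: inc R0 by 2 -> R0=(2,0,0) value=2
Op 2: inc R1 by 2 -> R1=(0,2,0) value=2
Op 3: merge R1<->R2 -> R1=(0,2,0) R2=(0,2,0)
Op 4: inc R0 by 1 -> R0=(3,0,0) value=3
Op 5: inc R0 by 3 -> R0=(6,0,0) value=6
Op 6: inc R1 by 2 -> R1=(0,4,0) value=4
Op 7: inc R2 by 2 -> R2=(0,2,2) value=4
Op 8: merge R0<->R2 -> R0=(6,2,2) R2=(6,2,2)
Op 9: merge R1<->R0 -> R1=(6,4,2) R0=(6,4,2)
Op 10: inc R1 by 2 -> R1=(6,6,2) value=14
Op 11: inc R0 by 1 -> R0=(7,4,2) value=13
Op 12: merge R2<->R1 -> R2=(6,6,2) R1=(6,6,2)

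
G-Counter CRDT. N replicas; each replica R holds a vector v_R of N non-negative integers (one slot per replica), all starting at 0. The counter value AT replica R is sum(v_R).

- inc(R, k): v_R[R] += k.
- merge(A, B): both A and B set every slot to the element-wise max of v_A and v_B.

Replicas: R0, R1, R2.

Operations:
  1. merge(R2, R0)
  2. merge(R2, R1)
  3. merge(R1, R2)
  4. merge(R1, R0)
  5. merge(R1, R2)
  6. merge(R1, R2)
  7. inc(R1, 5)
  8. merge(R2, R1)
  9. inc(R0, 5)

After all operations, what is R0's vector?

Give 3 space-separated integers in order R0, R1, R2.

Answer: 5 0 0

Derivation:
Op 1: merge R2<->R0 -> R2=(0,0,0) R0=(0,0,0)
Op 2: merge R2<->R1 -> R2=(0,0,0) R1=(0,0,0)
Op 3: merge R1<->R2 -> R1=(0,0,0) R2=(0,0,0)
Op 4: merge R1<->R0 -> R1=(0,0,0) R0=(0,0,0)
Op 5: merge R1<->R2 -> R1=(0,0,0) R2=(0,0,0)
Op 6: merge R1<->R2 -> R1=(0,0,0) R2=(0,0,0)
Op 7: inc R1 by 5 -> R1=(0,5,0) value=5
Op 8: merge R2<->R1 -> R2=(0,5,0) R1=(0,5,0)
Op 9: inc R0 by 5 -> R0=(5,0,0) value=5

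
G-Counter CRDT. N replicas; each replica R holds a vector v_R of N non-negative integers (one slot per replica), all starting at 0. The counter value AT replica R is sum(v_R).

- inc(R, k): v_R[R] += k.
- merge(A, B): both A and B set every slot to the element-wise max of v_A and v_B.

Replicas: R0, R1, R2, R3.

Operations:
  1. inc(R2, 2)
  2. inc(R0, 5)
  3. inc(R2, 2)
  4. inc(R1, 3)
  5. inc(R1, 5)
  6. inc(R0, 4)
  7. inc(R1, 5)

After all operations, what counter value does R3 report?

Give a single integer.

Op 1: inc R2 by 2 -> R2=(0,0,2,0) value=2
Op 2: inc R0 by 5 -> R0=(5,0,0,0) value=5
Op 3: inc R2 by 2 -> R2=(0,0,4,0) value=4
Op 4: inc R1 by 3 -> R1=(0,3,0,0) value=3
Op 5: inc R1 by 5 -> R1=(0,8,0,0) value=8
Op 6: inc R0 by 4 -> R0=(9,0,0,0) value=9
Op 7: inc R1 by 5 -> R1=(0,13,0,0) value=13

Answer: 0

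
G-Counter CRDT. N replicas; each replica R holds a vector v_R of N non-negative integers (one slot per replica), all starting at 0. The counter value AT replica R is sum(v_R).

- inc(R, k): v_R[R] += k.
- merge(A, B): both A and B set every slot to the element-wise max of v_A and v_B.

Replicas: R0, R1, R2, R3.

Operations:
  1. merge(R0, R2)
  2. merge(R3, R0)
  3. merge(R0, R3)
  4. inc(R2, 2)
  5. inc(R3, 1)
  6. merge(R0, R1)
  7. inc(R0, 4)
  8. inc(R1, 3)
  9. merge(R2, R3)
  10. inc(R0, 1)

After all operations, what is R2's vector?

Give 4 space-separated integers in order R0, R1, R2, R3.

Op 1: merge R0<->R2 -> R0=(0,0,0,0) R2=(0,0,0,0)
Op 2: merge R3<->R0 -> R3=(0,0,0,0) R0=(0,0,0,0)
Op 3: merge R0<->R3 -> R0=(0,0,0,0) R3=(0,0,0,0)
Op 4: inc R2 by 2 -> R2=(0,0,2,0) value=2
Op 5: inc R3 by 1 -> R3=(0,0,0,1) value=1
Op 6: merge R0<->R1 -> R0=(0,0,0,0) R1=(0,0,0,0)
Op 7: inc R0 by 4 -> R0=(4,0,0,0) value=4
Op 8: inc R1 by 3 -> R1=(0,3,0,0) value=3
Op 9: merge R2<->R3 -> R2=(0,0,2,1) R3=(0,0,2,1)
Op 10: inc R0 by 1 -> R0=(5,0,0,0) value=5

Answer: 0 0 2 1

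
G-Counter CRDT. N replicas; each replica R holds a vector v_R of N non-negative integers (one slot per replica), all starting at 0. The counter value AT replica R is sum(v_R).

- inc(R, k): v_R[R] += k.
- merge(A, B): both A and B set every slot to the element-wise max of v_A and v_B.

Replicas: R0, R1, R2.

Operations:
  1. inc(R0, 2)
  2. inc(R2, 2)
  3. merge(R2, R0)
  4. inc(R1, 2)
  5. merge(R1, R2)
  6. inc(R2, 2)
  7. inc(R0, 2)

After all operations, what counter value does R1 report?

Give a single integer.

Answer: 6

Derivation:
Op 1: inc R0 by 2 -> R0=(2,0,0) value=2
Op 2: inc R2 by 2 -> R2=(0,0,2) value=2
Op 3: merge R2<->R0 -> R2=(2,0,2) R0=(2,0,2)
Op 4: inc R1 by 2 -> R1=(0,2,0) value=2
Op 5: merge R1<->R2 -> R1=(2,2,2) R2=(2,2,2)
Op 6: inc R2 by 2 -> R2=(2,2,4) value=8
Op 7: inc R0 by 2 -> R0=(4,0,2) value=6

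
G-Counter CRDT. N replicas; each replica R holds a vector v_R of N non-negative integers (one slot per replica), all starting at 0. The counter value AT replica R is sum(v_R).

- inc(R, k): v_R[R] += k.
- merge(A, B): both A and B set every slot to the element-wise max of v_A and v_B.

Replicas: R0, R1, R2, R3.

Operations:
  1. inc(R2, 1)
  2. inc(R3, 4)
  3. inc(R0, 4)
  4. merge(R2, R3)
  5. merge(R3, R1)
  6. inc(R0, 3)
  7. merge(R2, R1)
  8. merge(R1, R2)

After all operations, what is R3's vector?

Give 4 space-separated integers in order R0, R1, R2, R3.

Answer: 0 0 1 4

Derivation:
Op 1: inc R2 by 1 -> R2=(0,0,1,0) value=1
Op 2: inc R3 by 4 -> R3=(0,0,0,4) value=4
Op 3: inc R0 by 4 -> R0=(4,0,0,0) value=4
Op 4: merge R2<->R3 -> R2=(0,0,1,4) R3=(0,0,1,4)
Op 5: merge R3<->R1 -> R3=(0,0,1,4) R1=(0,0,1,4)
Op 6: inc R0 by 3 -> R0=(7,0,0,0) value=7
Op 7: merge R2<->R1 -> R2=(0,0,1,4) R1=(0,0,1,4)
Op 8: merge R1<->R2 -> R1=(0,0,1,4) R2=(0,0,1,4)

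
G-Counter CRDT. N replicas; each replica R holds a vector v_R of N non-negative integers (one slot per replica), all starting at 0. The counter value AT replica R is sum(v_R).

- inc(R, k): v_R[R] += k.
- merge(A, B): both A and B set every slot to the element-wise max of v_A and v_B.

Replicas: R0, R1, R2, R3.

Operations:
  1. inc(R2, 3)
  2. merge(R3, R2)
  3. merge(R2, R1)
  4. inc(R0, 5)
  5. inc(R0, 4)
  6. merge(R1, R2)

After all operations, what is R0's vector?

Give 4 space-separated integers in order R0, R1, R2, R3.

Op 1: inc R2 by 3 -> R2=(0,0,3,0) value=3
Op 2: merge R3<->R2 -> R3=(0,0,3,0) R2=(0,0,3,0)
Op 3: merge R2<->R1 -> R2=(0,0,3,0) R1=(0,0,3,0)
Op 4: inc R0 by 5 -> R0=(5,0,0,0) value=5
Op 5: inc R0 by 4 -> R0=(9,0,0,0) value=9
Op 6: merge R1<->R2 -> R1=(0,0,3,0) R2=(0,0,3,0)

Answer: 9 0 0 0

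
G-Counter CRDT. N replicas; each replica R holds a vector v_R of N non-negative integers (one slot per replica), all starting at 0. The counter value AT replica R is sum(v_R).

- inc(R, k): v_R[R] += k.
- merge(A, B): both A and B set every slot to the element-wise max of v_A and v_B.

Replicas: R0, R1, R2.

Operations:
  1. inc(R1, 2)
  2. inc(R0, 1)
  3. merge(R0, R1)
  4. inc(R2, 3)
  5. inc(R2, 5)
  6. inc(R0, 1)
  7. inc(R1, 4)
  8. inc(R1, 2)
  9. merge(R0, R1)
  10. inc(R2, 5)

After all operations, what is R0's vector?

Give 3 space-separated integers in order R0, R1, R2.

Answer: 2 8 0

Derivation:
Op 1: inc R1 by 2 -> R1=(0,2,0) value=2
Op 2: inc R0 by 1 -> R0=(1,0,0) value=1
Op 3: merge R0<->R1 -> R0=(1,2,0) R1=(1,2,0)
Op 4: inc R2 by 3 -> R2=(0,0,3) value=3
Op 5: inc R2 by 5 -> R2=(0,0,8) value=8
Op 6: inc R0 by 1 -> R0=(2,2,0) value=4
Op 7: inc R1 by 4 -> R1=(1,6,0) value=7
Op 8: inc R1 by 2 -> R1=(1,8,0) value=9
Op 9: merge R0<->R1 -> R0=(2,8,0) R1=(2,8,0)
Op 10: inc R2 by 5 -> R2=(0,0,13) value=13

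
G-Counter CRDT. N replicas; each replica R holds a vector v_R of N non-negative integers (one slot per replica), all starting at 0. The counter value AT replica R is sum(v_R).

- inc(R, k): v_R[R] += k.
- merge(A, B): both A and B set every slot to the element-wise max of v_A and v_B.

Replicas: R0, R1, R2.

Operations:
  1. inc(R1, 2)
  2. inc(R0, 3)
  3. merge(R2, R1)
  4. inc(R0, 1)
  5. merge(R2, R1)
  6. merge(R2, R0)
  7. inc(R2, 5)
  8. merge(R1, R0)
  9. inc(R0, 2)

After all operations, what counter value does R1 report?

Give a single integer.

Op 1: inc R1 by 2 -> R1=(0,2,0) value=2
Op 2: inc R0 by 3 -> R0=(3,0,0) value=3
Op 3: merge R2<->R1 -> R2=(0,2,0) R1=(0,2,0)
Op 4: inc R0 by 1 -> R0=(4,0,0) value=4
Op 5: merge R2<->R1 -> R2=(0,2,0) R1=(0,2,0)
Op 6: merge R2<->R0 -> R2=(4,2,0) R0=(4,2,0)
Op 7: inc R2 by 5 -> R2=(4,2,5) value=11
Op 8: merge R1<->R0 -> R1=(4,2,0) R0=(4,2,0)
Op 9: inc R0 by 2 -> R0=(6,2,0) value=8

Answer: 6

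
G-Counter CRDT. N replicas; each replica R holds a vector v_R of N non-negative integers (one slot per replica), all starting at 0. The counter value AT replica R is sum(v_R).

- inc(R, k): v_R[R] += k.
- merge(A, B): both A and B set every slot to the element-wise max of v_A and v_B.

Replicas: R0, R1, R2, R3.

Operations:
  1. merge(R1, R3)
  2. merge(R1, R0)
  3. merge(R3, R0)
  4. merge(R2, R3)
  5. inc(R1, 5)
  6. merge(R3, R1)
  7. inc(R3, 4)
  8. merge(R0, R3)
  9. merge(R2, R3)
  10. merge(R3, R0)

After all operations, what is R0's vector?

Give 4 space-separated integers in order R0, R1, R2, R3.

Op 1: merge R1<->R3 -> R1=(0,0,0,0) R3=(0,0,0,0)
Op 2: merge R1<->R0 -> R1=(0,0,0,0) R0=(0,0,0,0)
Op 3: merge R3<->R0 -> R3=(0,0,0,0) R0=(0,0,0,0)
Op 4: merge R2<->R3 -> R2=(0,0,0,0) R3=(0,0,0,0)
Op 5: inc R1 by 5 -> R1=(0,5,0,0) value=5
Op 6: merge R3<->R1 -> R3=(0,5,0,0) R1=(0,5,0,0)
Op 7: inc R3 by 4 -> R3=(0,5,0,4) value=9
Op 8: merge R0<->R3 -> R0=(0,5,0,4) R3=(0,5,0,4)
Op 9: merge R2<->R3 -> R2=(0,5,0,4) R3=(0,5,0,4)
Op 10: merge R3<->R0 -> R3=(0,5,0,4) R0=(0,5,0,4)

Answer: 0 5 0 4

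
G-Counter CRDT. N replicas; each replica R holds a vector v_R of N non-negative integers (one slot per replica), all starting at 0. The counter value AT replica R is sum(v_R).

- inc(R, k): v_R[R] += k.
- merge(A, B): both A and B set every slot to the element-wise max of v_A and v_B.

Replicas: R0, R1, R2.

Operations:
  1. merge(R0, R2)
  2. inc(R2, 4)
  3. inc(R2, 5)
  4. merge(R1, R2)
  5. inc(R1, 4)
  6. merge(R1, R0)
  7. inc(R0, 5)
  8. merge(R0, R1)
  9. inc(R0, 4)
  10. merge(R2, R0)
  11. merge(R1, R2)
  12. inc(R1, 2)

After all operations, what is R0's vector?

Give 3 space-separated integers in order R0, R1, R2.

Answer: 9 4 9

Derivation:
Op 1: merge R0<->R2 -> R0=(0,0,0) R2=(0,0,0)
Op 2: inc R2 by 4 -> R2=(0,0,4) value=4
Op 3: inc R2 by 5 -> R2=(0,0,9) value=9
Op 4: merge R1<->R2 -> R1=(0,0,9) R2=(0,0,9)
Op 5: inc R1 by 4 -> R1=(0,4,9) value=13
Op 6: merge R1<->R0 -> R1=(0,4,9) R0=(0,4,9)
Op 7: inc R0 by 5 -> R0=(5,4,9) value=18
Op 8: merge R0<->R1 -> R0=(5,4,9) R1=(5,4,9)
Op 9: inc R0 by 4 -> R0=(9,4,9) value=22
Op 10: merge R2<->R0 -> R2=(9,4,9) R0=(9,4,9)
Op 11: merge R1<->R2 -> R1=(9,4,9) R2=(9,4,9)
Op 12: inc R1 by 2 -> R1=(9,6,9) value=24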